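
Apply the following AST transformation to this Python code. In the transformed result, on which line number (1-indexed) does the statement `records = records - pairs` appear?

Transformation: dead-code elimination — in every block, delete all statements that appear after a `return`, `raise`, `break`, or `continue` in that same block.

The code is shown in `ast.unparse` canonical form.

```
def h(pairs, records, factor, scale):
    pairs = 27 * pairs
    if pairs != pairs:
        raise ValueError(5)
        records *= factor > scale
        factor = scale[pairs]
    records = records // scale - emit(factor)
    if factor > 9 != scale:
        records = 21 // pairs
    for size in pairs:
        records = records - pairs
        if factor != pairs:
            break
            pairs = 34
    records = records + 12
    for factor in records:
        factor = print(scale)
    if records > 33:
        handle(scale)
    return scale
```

9

Transformed code:
def h(pairs, records, factor, scale):
    pairs = 27 * pairs
    if pairs != pairs:
        raise ValueError(5)
    records = records // scale - emit(factor)
    if factor > 9 != scale:
        records = 21 // pairs
    for size in pairs:
        records = records - pairs
        if factor != pairs:
            break
    records = records + 12
    for factor in records:
        factor = print(scale)
    if records > 33:
        handle(scale)
    return scale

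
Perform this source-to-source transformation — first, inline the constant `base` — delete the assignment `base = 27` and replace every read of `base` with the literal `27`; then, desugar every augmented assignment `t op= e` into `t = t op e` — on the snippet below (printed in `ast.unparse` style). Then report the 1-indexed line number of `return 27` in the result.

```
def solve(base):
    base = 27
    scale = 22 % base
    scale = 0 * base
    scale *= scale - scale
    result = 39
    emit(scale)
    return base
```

7

Transformed code:
def solve(base):
    scale = 22 % 27
    scale = 0 * 27
    scale = scale * (scale - scale)
    result = 39
    emit(scale)
    return 27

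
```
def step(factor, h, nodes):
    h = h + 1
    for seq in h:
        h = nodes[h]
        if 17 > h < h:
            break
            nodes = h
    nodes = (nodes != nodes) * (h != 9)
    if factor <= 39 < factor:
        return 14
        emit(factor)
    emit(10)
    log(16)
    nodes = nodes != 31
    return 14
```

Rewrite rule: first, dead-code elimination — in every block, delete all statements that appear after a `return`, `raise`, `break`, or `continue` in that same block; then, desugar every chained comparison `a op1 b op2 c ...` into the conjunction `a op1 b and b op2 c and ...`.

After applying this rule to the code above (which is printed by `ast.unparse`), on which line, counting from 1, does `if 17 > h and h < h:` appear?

Transformed code:
def step(factor, h, nodes):
    h = h + 1
    for seq in h:
        h = nodes[h]
        if 17 > h and h < h:
            break
    nodes = (nodes != nodes) * (h != 9)
    if factor <= 39 and 39 < factor:
        return 14
    emit(10)
    log(16)
    nodes = nodes != 31
    return 14

5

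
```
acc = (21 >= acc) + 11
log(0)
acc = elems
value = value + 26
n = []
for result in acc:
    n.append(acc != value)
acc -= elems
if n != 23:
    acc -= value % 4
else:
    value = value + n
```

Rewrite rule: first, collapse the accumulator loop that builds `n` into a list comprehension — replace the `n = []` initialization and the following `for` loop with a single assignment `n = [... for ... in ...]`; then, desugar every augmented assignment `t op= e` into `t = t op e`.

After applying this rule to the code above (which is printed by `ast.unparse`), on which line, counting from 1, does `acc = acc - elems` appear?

6

Transformed code:
acc = (21 >= acc) + 11
log(0)
acc = elems
value = value + 26
n = [acc != value for result in acc]
acc = acc - elems
if n != 23:
    acc = acc - value % 4
else:
    value = value + n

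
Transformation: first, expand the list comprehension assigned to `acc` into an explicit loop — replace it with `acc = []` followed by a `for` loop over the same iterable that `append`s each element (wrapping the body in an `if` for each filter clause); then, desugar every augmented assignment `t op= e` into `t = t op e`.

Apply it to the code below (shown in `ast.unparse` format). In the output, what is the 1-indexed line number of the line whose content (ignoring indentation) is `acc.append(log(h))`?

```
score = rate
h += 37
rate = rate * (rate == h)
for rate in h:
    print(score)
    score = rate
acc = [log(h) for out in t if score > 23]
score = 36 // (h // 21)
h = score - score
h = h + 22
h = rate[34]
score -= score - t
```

Transformed code:
score = rate
h = h + 37
rate = rate * (rate == h)
for rate in h:
    print(score)
    score = rate
acc = []
for out in t:
    if score > 23:
        acc.append(log(h))
score = 36 // (h // 21)
h = score - score
h = h + 22
h = rate[34]
score = score - (score - t)

10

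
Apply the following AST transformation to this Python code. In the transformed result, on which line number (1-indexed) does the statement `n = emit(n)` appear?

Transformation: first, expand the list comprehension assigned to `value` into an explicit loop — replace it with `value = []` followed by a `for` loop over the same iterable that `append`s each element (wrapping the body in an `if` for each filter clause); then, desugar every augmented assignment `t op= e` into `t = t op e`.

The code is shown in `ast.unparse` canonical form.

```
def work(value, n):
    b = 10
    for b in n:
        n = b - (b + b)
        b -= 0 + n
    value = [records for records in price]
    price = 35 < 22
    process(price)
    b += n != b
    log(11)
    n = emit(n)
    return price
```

Transformed code:
def work(value, n):
    b = 10
    for b in n:
        n = b - (b + b)
        b = b - (0 + n)
    value = []
    for records in price:
        value.append(records)
    price = 35 < 22
    process(price)
    b = b + (n != b)
    log(11)
    n = emit(n)
    return price

13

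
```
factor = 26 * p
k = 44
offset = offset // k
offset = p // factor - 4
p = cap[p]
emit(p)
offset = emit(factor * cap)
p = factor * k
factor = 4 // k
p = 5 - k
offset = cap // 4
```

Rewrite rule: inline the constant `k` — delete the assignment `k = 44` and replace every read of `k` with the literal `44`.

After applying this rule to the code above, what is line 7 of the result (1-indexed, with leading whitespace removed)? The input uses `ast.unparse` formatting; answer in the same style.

Transformed code:
factor = 26 * p
offset = offset // 44
offset = p // factor - 4
p = cap[p]
emit(p)
offset = emit(factor * cap)
p = factor * 44
factor = 4 // 44
p = 5 - 44
offset = cap // 4

p = factor * 44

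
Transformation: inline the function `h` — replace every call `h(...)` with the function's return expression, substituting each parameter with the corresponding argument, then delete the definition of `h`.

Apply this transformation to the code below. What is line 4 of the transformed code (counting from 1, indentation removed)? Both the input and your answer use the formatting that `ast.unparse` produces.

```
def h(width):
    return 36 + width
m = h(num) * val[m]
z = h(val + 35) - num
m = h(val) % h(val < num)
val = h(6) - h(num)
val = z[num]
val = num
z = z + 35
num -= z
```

Transformed code:
m = (36 + num) * val[m]
z = 36 + (val + 35) - num
m = (36 + val) % (36 + (val < num))
val = 36 + 6 - (36 + num)
val = z[num]
val = num
z = z + 35
num -= z

val = 36 + 6 - (36 + num)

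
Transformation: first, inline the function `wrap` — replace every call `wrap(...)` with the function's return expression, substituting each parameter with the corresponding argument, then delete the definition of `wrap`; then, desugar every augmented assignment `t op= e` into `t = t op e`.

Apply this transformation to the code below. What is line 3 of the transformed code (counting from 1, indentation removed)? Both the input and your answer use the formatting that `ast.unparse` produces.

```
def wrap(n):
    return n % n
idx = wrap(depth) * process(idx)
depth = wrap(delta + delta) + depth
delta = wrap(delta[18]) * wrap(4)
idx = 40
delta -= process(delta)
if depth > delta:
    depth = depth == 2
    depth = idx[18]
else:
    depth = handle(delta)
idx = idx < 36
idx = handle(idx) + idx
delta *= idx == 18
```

Transformed code:
idx = depth % depth * process(idx)
depth = (delta + delta) % (delta + delta) + depth
delta = delta[18] % delta[18] * (4 % 4)
idx = 40
delta = delta - process(delta)
if depth > delta:
    depth = depth == 2
    depth = idx[18]
else:
    depth = handle(delta)
idx = idx < 36
idx = handle(idx) + idx
delta = delta * (idx == 18)

delta = delta[18] % delta[18] * (4 % 4)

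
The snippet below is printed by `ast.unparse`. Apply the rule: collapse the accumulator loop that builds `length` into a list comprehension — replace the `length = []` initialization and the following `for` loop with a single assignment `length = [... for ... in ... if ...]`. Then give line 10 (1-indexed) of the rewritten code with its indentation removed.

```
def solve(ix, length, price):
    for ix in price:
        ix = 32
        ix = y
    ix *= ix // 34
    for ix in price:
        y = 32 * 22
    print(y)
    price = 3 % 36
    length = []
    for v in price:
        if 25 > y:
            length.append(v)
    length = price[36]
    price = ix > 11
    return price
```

length = [v for v in price if 25 > y]

Transformed code:
def solve(ix, length, price):
    for ix in price:
        ix = 32
        ix = y
    ix *= ix // 34
    for ix in price:
        y = 32 * 22
    print(y)
    price = 3 % 36
    length = [v for v in price if 25 > y]
    length = price[36]
    price = ix > 11
    return price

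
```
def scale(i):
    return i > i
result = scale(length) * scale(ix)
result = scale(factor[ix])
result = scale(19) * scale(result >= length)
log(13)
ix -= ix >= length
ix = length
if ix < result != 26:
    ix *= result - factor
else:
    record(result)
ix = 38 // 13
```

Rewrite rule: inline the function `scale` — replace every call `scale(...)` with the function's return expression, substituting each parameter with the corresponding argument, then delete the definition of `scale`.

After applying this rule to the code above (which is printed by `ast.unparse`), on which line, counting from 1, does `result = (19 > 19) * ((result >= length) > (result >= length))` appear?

Transformed code:
result = (length > length) * (ix > ix)
result = factor[ix] > factor[ix]
result = (19 > 19) * ((result >= length) > (result >= length))
log(13)
ix -= ix >= length
ix = length
if ix < result != 26:
    ix *= result - factor
else:
    record(result)
ix = 38 // 13

3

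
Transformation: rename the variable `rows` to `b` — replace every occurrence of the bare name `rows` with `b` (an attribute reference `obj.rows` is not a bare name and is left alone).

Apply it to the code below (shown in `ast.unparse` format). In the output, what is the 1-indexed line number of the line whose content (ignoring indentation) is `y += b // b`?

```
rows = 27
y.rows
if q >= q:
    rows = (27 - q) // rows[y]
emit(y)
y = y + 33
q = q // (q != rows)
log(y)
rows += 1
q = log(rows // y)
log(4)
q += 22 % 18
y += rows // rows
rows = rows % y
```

Transformed code:
b = 27
y.rows
if q >= q:
    b = (27 - q) // b[y]
emit(y)
y = y + 33
q = q // (q != b)
log(y)
b += 1
q = log(b // y)
log(4)
q += 22 % 18
y += b // b
b = b % y

13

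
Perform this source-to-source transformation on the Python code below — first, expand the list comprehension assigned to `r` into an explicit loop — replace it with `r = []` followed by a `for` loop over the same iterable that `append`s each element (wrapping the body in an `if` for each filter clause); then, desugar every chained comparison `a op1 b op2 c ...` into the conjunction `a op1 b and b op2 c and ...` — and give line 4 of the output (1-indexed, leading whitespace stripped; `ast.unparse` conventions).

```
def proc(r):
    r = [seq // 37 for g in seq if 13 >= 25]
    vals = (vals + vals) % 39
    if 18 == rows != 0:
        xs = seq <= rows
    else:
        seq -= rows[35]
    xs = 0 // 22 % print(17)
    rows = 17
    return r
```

Transformed code:
def proc(r):
    r = []
    for g in seq:
        if 13 >= 25:
            r.append(seq // 37)
    vals = (vals + vals) % 39
    if 18 == rows and rows != 0:
        xs = seq <= rows
    else:
        seq -= rows[35]
    xs = 0 // 22 % print(17)
    rows = 17
    return r

if 13 >= 25:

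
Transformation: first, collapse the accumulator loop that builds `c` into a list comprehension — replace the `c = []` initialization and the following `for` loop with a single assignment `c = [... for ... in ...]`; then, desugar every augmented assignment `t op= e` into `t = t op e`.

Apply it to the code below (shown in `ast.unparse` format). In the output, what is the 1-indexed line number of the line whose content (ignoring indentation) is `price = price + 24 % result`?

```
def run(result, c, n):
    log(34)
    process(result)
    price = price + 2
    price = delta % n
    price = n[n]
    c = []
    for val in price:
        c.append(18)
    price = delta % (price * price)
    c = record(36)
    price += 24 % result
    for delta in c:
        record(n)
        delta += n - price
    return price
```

10

Transformed code:
def run(result, c, n):
    log(34)
    process(result)
    price = price + 2
    price = delta % n
    price = n[n]
    c = [18 for val in price]
    price = delta % (price * price)
    c = record(36)
    price = price + 24 % result
    for delta in c:
        record(n)
        delta = delta + (n - price)
    return price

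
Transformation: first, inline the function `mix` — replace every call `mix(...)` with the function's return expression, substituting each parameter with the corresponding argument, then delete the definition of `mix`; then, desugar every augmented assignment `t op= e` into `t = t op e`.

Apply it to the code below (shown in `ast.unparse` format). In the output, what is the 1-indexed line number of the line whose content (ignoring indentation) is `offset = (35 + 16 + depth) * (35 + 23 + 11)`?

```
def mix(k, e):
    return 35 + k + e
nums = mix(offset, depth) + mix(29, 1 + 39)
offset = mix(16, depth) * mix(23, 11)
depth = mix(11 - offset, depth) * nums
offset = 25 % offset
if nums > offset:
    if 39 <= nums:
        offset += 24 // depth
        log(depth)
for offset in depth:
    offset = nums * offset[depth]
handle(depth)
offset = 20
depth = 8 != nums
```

Transformed code:
nums = 35 + offset + depth + (35 + 29 + (1 + 39))
offset = (35 + 16 + depth) * (35 + 23 + 11)
depth = (35 + (11 - offset) + depth) * nums
offset = 25 % offset
if nums > offset:
    if 39 <= nums:
        offset = offset + 24 // depth
        log(depth)
for offset in depth:
    offset = nums * offset[depth]
handle(depth)
offset = 20
depth = 8 != nums

2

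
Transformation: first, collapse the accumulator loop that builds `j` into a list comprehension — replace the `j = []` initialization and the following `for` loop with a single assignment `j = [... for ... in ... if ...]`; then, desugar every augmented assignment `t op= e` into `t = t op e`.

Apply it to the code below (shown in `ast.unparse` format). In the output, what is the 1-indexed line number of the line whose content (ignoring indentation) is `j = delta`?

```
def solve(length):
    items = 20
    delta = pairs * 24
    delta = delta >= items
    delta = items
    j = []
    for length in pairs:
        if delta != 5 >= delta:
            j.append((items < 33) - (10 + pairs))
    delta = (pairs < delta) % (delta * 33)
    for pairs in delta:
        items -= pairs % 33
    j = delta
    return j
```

10

Transformed code:
def solve(length):
    items = 20
    delta = pairs * 24
    delta = delta >= items
    delta = items
    j = [(items < 33) - (10 + pairs) for length in pairs if delta != 5 >= delta]
    delta = (pairs < delta) % (delta * 33)
    for pairs in delta:
        items = items - pairs % 33
    j = delta
    return j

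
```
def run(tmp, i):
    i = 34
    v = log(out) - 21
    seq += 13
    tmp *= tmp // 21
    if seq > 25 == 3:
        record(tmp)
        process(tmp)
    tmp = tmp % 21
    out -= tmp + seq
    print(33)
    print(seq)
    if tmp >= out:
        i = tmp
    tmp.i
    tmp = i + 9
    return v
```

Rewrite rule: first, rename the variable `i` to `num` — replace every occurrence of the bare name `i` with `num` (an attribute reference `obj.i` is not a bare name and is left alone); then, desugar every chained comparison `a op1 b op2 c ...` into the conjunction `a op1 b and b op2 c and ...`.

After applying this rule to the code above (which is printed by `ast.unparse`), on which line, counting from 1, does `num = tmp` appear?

Transformed code:
def run(tmp, num):
    num = 34
    v = log(out) - 21
    seq += 13
    tmp *= tmp // 21
    if seq > 25 and 25 == 3:
        record(tmp)
        process(tmp)
    tmp = tmp % 21
    out -= tmp + seq
    print(33)
    print(seq)
    if tmp >= out:
        num = tmp
    tmp.i
    tmp = num + 9
    return v

14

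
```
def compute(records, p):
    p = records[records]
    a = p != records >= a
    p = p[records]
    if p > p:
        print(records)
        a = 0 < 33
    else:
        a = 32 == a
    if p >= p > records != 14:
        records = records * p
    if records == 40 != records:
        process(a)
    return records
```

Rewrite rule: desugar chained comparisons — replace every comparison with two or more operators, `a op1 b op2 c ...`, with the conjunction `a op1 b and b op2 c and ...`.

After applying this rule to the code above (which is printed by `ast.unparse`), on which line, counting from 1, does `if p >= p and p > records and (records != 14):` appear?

10

Transformed code:
def compute(records, p):
    p = records[records]
    a = p != records and records >= a
    p = p[records]
    if p > p:
        print(records)
        a = 0 < 33
    else:
        a = 32 == a
    if p >= p and p > records and (records != 14):
        records = records * p
    if records == 40 and 40 != records:
        process(a)
    return records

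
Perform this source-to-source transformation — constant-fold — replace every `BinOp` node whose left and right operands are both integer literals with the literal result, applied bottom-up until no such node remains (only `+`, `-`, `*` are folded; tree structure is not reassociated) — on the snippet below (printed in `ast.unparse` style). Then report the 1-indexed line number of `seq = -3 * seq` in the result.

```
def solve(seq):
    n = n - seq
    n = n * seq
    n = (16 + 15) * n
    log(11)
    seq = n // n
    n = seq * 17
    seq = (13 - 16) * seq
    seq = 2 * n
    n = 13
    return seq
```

Transformed code:
def solve(seq):
    n = n - seq
    n = n * seq
    n = 31 * n
    log(11)
    seq = n // n
    n = seq * 17
    seq = -3 * seq
    seq = 2 * n
    n = 13
    return seq

8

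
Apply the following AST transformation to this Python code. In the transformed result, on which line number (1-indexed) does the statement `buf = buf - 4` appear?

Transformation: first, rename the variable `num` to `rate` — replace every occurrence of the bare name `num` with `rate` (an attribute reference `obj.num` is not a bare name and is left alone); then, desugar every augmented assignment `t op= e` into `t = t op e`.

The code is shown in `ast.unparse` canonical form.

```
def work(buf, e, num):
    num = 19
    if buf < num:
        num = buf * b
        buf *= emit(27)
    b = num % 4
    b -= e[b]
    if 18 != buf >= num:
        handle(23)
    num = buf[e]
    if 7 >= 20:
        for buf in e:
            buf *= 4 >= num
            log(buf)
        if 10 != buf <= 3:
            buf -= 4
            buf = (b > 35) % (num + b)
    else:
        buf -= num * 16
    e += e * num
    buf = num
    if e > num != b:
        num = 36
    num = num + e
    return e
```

16

Transformed code:
def work(buf, e, rate):
    rate = 19
    if buf < rate:
        rate = buf * b
        buf = buf * emit(27)
    b = rate % 4
    b = b - e[b]
    if 18 != buf >= rate:
        handle(23)
    rate = buf[e]
    if 7 >= 20:
        for buf in e:
            buf = buf * (4 >= rate)
            log(buf)
        if 10 != buf <= 3:
            buf = buf - 4
            buf = (b > 35) % (rate + b)
    else:
        buf = buf - rate * 16
    e = e + e * rate
    buf = rate
    if e > rate != b:
        rate = 36
    rate = rate + e
    return e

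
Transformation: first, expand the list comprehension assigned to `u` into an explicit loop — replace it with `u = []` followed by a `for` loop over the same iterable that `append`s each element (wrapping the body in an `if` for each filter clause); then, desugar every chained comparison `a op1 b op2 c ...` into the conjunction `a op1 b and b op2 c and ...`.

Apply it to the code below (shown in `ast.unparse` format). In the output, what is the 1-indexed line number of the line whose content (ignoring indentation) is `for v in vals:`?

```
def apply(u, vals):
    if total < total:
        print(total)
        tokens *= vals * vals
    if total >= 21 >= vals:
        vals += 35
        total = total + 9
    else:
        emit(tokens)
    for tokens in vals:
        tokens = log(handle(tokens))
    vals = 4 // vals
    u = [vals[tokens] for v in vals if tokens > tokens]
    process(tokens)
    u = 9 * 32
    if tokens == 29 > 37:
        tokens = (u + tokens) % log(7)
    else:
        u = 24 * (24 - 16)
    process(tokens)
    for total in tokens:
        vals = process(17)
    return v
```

14

Transformed code:
def apply(u, vals):
    if total < total:
        print(total)
        tokens *= vals * vals
    if total >= 21 and 21 >= vals:
        vals += 35
        total = total + 9
    else:
        emit(tokens)
    for tokens in vals:
        tokens = log(handle(tokens))
    vals = 4 // vals
    u = []
    for v in vals:
        if tokens > tokens:
            u.append(vals[tokens])
    process(tokens)
    u = 9 * 32
    if tokens == 29 and 29 > 37:
        tokens = (u + tokens) % log(7)
    else:
        u = 24 * (24 - 16)
    process(tokens)
    for total in tokens:
        vals = process(17)
    return v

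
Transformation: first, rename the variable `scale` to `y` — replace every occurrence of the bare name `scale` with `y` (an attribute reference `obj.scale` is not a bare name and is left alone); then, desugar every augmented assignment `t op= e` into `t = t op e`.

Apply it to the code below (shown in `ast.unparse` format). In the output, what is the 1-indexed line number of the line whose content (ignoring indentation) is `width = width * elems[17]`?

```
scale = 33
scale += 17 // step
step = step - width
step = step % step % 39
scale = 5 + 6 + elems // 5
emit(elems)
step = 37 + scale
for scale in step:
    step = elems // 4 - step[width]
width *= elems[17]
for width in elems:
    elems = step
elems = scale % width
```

Transformed code:
y = 33
y = y + 17 // step
step = step - width
step = step % step % 39
y = 5 + 6 + elems // 5
emit(elems)
step = 37 + y
for y in step:
    step = elems // 4 - step[width]
width = width * elems[17]
for width in elems:
    elems = step
elems = y % width

10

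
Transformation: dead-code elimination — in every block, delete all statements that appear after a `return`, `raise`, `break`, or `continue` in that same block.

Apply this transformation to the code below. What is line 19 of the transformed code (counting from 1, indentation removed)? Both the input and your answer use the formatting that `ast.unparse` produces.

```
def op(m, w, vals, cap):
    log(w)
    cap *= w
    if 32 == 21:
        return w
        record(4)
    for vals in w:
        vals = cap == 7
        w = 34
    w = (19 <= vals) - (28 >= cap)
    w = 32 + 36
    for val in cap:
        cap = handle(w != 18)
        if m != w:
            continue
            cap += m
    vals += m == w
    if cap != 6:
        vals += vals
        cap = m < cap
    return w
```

Transformed code:
def op(m, w, vals, cap):
    log(w)
    cap *= w
    if 32 == 21:
        return w
    for vals in w:
        vals = cap == 7
        w = 34
    w = (19 <= vals) - (28 >= cap)
    w = 32 + 36
    for val in cap:
        cap = handle(w != 18)
        if m != w:
            continue
    vals += m == w
    if cap != 6:
        vals += vals
        cap = m < cap
    return w

return w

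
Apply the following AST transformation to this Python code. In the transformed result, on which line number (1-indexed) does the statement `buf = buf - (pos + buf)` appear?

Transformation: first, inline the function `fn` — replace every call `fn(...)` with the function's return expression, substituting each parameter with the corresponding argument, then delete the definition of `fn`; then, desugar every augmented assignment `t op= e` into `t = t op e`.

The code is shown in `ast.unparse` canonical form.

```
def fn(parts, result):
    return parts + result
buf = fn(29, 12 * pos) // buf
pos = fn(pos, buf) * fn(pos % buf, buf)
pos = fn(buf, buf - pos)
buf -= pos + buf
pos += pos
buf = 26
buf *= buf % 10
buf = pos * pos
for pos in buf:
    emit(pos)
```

4

Transformed code:
buf = (29 + 12 * pos) // buf
pos = (pos + buf) * (pos % buf + buf)
pos = buf + (buf - pos)
buf = buf - (pos + buf)
pos = pos + pos
buf = 26
buf = buf * (buf % 10)
buf = pos * pos
for pos in buf:
    emit(pos)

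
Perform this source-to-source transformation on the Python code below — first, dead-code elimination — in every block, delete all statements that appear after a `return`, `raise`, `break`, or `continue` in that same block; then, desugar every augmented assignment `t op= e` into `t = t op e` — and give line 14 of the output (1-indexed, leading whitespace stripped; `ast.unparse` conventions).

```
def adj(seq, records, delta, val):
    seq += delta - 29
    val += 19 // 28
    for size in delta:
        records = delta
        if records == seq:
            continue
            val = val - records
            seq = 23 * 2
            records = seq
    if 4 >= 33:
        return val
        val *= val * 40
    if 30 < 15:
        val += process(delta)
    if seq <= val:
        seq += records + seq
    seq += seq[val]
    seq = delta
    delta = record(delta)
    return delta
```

Transformed code:
def adj(seq, records, delta, val):
    seq = seq + (delta - 29)
    val = val + 19 // 28
    for size in delta:
        records = delta
        if records == seq:
            continue
    if 4 >= 33:
        return val
    if 30 < 15:
        val = val + process(delta)
    if seq <= val:
        seq = seq + (records + seq)
    seq = seq + seq[val]
    seq = delta
    delta = record(delta)
    return delta

seq = seq + seq[val]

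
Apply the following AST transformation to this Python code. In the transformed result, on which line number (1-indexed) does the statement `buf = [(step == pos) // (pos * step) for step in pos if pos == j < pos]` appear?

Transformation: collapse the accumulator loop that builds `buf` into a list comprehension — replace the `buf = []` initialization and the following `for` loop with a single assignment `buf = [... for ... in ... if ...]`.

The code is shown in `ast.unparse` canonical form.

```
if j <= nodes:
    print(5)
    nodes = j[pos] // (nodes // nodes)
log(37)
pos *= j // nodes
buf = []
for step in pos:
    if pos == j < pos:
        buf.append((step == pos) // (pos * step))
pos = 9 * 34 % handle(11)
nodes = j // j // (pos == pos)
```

Transformed code:
if j <= nodes:
    print(5)
    nodes = j[pos] // (nodes // nodes)
log(37)
pos *= j // nodes
buf = [(step == pos) // (pos * step) for step in pos if pos == j < pos]
pos = 9 * 34 % handle(11)
nodes = j // j // (pos == pos)

6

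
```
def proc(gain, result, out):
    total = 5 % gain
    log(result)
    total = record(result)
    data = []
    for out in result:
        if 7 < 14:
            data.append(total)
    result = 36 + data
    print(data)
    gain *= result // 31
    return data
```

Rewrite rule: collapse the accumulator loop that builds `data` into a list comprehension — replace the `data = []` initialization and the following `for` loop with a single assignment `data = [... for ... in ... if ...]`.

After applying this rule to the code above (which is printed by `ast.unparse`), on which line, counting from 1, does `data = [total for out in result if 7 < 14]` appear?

Transformed code:
def proc(gain, result, out):
    total = 5 % gain
    log(result)
    total = record(result)
    data = [total for out in result if 7 < 14]
    result = 36 + data
    print(data)
    gain *= result // 31
    return data

5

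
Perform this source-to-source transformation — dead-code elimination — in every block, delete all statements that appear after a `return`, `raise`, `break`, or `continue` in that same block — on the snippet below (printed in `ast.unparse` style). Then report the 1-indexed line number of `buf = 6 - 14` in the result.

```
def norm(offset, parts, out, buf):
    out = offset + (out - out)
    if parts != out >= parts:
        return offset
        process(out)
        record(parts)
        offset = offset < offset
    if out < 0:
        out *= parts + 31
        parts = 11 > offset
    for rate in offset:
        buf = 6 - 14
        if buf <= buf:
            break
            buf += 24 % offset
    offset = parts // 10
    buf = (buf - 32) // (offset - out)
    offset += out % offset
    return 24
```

9

Transformed code:
def norm(offset, parts, out, buf):
    out = offset + (out - out)
    if parts != out >= parts:
        return offset
    if out < 0:
        out *= parts + 31
        parts = 11 > offset
    for rate in offset:
        buf = 6 - 14
        if buf <= buf:
            break
    offset = parts // 10
    buf = (buf - 32) // (offset - out)
    offset += out % offset
    return 24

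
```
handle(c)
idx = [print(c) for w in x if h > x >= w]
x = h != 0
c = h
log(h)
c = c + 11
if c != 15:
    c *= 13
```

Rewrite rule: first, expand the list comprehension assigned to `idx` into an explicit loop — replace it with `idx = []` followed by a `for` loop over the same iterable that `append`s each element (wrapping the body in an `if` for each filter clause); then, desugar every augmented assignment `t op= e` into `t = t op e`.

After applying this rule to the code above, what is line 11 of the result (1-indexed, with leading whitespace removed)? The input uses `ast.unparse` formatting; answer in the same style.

Transformed code:
handle(c)
idx = []
for w in x:
    if h > x >= w:
        idx.append(print(c))
x = h != 0
c = h
log(h)
c = c + 11
if c != 15:
    c = c * 13

c = c * 13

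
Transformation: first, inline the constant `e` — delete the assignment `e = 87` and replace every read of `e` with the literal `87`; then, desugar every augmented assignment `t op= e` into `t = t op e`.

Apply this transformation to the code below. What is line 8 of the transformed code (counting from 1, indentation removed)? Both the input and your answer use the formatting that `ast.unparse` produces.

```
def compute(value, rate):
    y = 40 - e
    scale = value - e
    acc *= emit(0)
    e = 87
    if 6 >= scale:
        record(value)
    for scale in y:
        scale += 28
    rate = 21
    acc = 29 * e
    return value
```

Transformed code:
def compute(value, rate):
    y = 40 - 87
    scale = value - 87
    acc = acc * emit(0)
    if 6 >= scale:
        record(value)
    for scale in y:
        scale = scale + 28
    rate = 21
    acc = 29 * 87
    return value

scale = scale + 28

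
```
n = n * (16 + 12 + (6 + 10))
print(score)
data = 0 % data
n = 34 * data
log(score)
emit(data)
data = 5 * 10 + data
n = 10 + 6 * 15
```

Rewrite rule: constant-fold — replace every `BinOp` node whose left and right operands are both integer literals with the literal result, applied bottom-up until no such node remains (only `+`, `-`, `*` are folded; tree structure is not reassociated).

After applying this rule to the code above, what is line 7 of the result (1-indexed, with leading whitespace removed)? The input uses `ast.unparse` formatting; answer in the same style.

data = 50 + data

Transformed code:
n = n * 44
print(score)
data = 0 % data
n = 34 * data
log(score)
emit(data)
data = 50 + data
n = 100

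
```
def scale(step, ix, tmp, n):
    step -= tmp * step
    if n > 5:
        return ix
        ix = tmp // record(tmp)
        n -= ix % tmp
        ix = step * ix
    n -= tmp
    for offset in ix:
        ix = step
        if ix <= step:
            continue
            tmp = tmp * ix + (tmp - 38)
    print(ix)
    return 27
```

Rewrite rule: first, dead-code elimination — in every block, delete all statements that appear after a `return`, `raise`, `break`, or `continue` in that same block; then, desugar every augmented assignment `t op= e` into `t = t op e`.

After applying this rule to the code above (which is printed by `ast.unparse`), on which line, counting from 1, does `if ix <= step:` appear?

8

Transformed code:
def scale(step, ix, tmp, n):
    step = step - tmp * step
    if n > 5:
        return ix
    n = n - tmp
    for offset in ix:
        ix = step
        if ix <= step:
            continue
    print(ix)
    return 27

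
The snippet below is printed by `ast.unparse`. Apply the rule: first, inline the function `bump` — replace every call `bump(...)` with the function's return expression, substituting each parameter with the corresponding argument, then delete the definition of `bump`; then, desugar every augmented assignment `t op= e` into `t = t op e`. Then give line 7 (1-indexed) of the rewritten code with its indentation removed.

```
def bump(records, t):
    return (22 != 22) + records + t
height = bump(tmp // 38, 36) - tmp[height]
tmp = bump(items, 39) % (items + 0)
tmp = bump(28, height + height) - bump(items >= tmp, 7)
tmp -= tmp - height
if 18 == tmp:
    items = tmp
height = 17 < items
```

height = 17 < items

Transformed code:
height = (22 != 22) + tmp // 38 + 36 - tmp[height]
tmp = ((22 != 22) + items + 39) % (items + 0)
tmp = (22 != 22) + 28 + (height + height) - ((22 != 22) + (items >= tmp) + 7)
tmp = tmp - (tmp - height)
if 18 == tmp:
    items = tmp
height = 17 < items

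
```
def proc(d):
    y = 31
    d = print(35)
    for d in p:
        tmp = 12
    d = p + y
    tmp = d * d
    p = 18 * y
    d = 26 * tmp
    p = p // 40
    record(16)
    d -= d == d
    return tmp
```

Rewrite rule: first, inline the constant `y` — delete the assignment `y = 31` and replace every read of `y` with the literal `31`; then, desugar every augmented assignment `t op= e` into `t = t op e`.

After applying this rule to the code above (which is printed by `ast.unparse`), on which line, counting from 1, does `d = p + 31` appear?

5

Transformed code:
def proc(d):
    d = print(35)
    for d in p:
        tmp = 12
    d = p + 31
    tmp = d * d
    p = 18 * 31
    d = 26 * tmp
    p = p // 40
    record(16)
    d = d - (d == d)
    return tmp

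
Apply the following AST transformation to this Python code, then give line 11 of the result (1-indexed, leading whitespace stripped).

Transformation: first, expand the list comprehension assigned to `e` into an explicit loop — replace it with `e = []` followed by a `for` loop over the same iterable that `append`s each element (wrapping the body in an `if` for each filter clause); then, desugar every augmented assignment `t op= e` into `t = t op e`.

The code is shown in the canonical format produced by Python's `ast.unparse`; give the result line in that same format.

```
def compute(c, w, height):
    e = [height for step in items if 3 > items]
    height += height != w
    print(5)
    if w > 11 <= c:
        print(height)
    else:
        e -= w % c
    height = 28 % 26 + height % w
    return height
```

Transformed code:
def compute(c, w, height):
    e = []
    for step in items:
        if 3 > items:
            e.append(height)
    height = height + (height != w)
    print(5)
    if w > 11 <= c:
        print(height)
    else:
        e = e - w % c
    height = 28 % 26 + height % w
    return height

e = e - w % c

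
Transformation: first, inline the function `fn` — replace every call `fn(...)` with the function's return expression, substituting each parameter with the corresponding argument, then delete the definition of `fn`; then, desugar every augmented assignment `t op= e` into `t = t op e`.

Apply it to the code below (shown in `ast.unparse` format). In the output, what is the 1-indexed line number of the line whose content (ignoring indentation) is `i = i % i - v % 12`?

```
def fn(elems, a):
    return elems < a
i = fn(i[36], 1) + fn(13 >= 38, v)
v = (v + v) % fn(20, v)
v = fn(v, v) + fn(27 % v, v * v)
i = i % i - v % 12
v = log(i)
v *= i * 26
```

4

Transformed code:
i = (i[36] < 1) + ((13 >= 38) < v)
v = (v + v) % (20 < v)
v = (v < v) + (27 % v < v * v)
i = i % i - v % 12
v = log(i)
v = v * (i * 26)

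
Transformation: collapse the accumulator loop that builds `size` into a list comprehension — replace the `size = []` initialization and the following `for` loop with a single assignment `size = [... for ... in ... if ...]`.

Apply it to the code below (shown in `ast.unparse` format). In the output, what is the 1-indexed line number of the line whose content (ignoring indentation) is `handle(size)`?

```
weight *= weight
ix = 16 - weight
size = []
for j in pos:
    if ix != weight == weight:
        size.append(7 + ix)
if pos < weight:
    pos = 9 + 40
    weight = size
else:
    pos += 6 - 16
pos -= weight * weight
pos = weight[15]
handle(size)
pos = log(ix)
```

Transformed code:
weight *= weight
ix = 16 - weight
size = [7 + ix for j in pos if ix != weight == weight]
if pos < weight:
    pos = 9 + 40
    weight = size
else:
    pos += 6 - 16
pos -= weight * weight
pos = weight[15]
handle(size)
pos = log(ix)

11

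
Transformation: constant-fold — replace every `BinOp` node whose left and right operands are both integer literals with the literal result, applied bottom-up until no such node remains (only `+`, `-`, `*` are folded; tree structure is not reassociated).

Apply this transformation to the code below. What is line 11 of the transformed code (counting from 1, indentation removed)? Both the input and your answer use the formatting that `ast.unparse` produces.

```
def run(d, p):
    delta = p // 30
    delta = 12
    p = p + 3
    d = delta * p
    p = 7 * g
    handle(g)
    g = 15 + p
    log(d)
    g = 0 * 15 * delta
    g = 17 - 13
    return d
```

Transformed code:
def run(d, p):
    delta = p // 30
    delta = 12
    p = p + 3
    d = delta * p
    p = 7 * g
    handle(g)
    g = 15 + p
    log(d)
    g = 0 * delta
    g = 4
    return d

g = 4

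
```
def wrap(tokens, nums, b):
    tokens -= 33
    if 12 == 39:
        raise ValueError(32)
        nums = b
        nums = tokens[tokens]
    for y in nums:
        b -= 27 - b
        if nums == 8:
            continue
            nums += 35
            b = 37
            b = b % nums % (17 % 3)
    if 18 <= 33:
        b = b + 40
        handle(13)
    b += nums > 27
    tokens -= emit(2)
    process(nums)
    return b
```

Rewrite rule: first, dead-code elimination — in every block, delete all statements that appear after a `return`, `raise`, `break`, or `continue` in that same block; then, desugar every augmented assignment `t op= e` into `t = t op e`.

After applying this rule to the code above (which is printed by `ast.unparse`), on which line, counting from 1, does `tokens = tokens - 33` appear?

2

Transformed code:
def wrap(tokens, nums, b):
    tokens = tokens - 33
    if 12 == 39:
        raise ValueError(32)
    for y in nums:
        b = b - (27 - b)
        if nums == 8:
            continue
    if 18 <= 33:
        b = b + 40
        handle(13)
    b = b + (nums > 27)
    tokens = tokens - emit(2)
    process(nums)
    return b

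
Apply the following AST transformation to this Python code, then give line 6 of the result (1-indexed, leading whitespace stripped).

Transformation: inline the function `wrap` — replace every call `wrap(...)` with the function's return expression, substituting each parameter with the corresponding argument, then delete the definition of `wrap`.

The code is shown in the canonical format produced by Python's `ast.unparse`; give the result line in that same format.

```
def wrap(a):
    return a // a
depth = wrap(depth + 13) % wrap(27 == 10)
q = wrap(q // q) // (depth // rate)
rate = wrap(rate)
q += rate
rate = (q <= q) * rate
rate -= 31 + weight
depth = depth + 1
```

Transformed code:
depth = (depth + 13) // (depth + 13) % ((27 == 10) // (27 == 10))
q = q // q // (q // q) // (depth // rate)
rate = rate // rate
q += rate
rate = (q <= q) * rate
rate -= 31 + weight
depth = depth + 1

rate -= 31 + weight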